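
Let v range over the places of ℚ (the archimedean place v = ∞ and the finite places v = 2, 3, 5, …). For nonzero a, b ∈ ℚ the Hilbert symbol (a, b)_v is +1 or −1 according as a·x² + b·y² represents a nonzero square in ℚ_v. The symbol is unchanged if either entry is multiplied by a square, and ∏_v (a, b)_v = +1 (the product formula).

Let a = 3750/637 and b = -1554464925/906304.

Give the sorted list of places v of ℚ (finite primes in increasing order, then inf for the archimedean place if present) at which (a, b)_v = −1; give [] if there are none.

[3, 13]

(a, b) ≡ (78, -13) mod (ℚ^×)²; places V = {2, 3, 5, 7, 13, 17, ∞}.
(a,b)_17: α=0, u≡14; β=-2, v≡8 (mod 17); (14|17)=-1, (8|17)=+1; sign (−1)^0·-1^-2·+1^0 = +1.
(a,b)_2: α=1, β=-6; u≡7, v≡3 (mod 8); ε(u)ε(v)=1·1, αω(v)=1·1, βω(u)=-6·0; sum ≡ 0  ⇒  +1.
(a,b)_7: α=-2, u≡2; β=-2, v≡4 (mod 7); (2|7)=+1, (4|7)=+1; sign (−1)^0·+1^-2·+1^-2 = +1.
(a,b)_3: α=1, u≡2; β=14, v≡2 (mod 3); (2|3)=-1, (2|3)=-1; sign (−1)^0·-1^14·-1^1 = -1.
(a,b)_13: α=-1, u≡11; β=1, v≡1 (mod 13); (11|13)=-1, (1|13)=+1; sign (−1)^0·-1^1·+1^-1 = -1.
(a,b)_∞: sgn(78)=+, sgn(-13)=−, so +1.
(a,b)_5: α=4, u≡3; β=2, v≡2 (mod 5); (3|5)=-1, (2|5)=-1; sign (−1)^0·-1^2·-1^4 = +1.
(78, -13 / ℚ) ramifies at {3, 13}: a division algebra.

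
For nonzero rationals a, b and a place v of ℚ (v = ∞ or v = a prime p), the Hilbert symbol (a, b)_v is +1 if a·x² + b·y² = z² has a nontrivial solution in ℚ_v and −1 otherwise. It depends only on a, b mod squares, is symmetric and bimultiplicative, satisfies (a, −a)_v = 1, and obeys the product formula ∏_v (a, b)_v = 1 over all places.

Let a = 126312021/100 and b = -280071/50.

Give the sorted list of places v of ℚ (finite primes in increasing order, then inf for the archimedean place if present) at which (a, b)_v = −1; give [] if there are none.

Mod squares: a ≡ 69, b ≡ -62238. Check v ∈ {∞, 2, 3, 5, 11, 23, 41}.
v=41: a=41^2·(≡13), b=41^1·(≡20) mod 41; (13|41)=-1, (20|41)=+1; (−1)^{2·1·20}·(-1)^1·(+1)^2 = -1.
v=2: v_2(a)=-2, v_2(b)=-1; units ≡ 5, 1 (mod 8); ε·ε+αω+βω = 0·0+-2·0+-1·1 ≡ 1  ⇒  (a,b)_2 = -1.
v=∞: 69 > 0 and -62238 < 0  ⇒  (a,b)_∞ = +1.
v=5: a=5^-2·(≡4), b=5^-2·(≡2) mod 5; (4|5)=+1, (2|5)=-1; (−1)^{-2·-2·2}·(+1)^-2·(-1)^-2 = +1.
v=23: a=23^1·(≡6), b=23^1·(≡9) mod 23; (6|23)=+1, (9|23)=+1; (−1)^{1·1·11}·(+1)^1·(+1)^1 = -1.
v=3: a=3^3·(≡2), b=3^3·(≡2) mod 3; (2|3)=-1, (2|3)=-1; (−1)^{3·3·1}·(-1)^3·(-1)^3 = -1.
v=11: a=11^2·(≡1), b=11^1·(≡8) mod 11; (1|11)=+1, (8|11)=-1; (−1)^{2·1·5}·(+1)^1·(-1)^2 = +1.
|Ram(69, -62238)| = 4, even; anisotropic at {2, 3, 23, 41}.

[2, 3, 23, 41]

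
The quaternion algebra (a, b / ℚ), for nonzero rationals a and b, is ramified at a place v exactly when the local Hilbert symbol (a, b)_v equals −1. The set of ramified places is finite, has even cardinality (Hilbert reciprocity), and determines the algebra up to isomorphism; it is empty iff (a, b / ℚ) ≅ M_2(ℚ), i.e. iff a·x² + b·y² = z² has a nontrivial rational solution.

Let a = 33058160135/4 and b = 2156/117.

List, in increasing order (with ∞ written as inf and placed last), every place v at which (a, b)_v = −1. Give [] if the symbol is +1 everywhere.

[2, 5, 7, 13, 17, 19]

Mod squares: a ≡ 1616615, b ≡ 143. Check v ∈ {∞, 2, 3, 5, 7, 11, 13, 17, 19}.
v=7: a=7^1·(≡4), b=7^2·(≡6) mod 7; (4|7)=+1, (6|7)=-1; (−1)^{1·2·3}·(+1)^2·(-1)^1 = -1.
v=11: a=11^3·(≡5), b=11^1·(≡6) mod 11; (5|11)=+1, (6|11)=-1; (−1)^{3·1·5}·(+1)^1·(-1)^3 = +1.
v=∞: 1616615 > 0 and 143 > 0  ⇒  (a,b)_∞ = +1.
v=2: v_2(a)=-2, v_2(b)=2; units ≡ 7, 7 (mod 8); ε·ε+αω+βω = 1·1+-2·0+2·0 ≡ 1  ⇒  (a,b)_2 = -1.
v=13: a=13^3·(≡10), b=13^-1·(≡7) mod 13; (10|13)=+1, (7|13)=-1; (−1)^{3·-1·6}·(+1)^-1·(-1)^3 = -1.
v=19: a=19^1·(≡18), b=19^0·(≡3) mod 19; (18|19)=-1, (3|19)=-1; (−1)^{1·0·9}·(-1)^0·(-1)^1 = -1.
v=5: a=5^1·(≡3), b=5^0·(≡3) mod 5; (3|5)=-1, (3|5)=-1; (−1)^{1·0·2}·(-1)^0·(-1)^1 = -1.
v=3: a=3^0·(≡2), b=3^-2·(≡2) mod 3; (2|3)=-1, (2|3)=-1; (−1)^{0·-2·1}·(-1)^-2·(-1)^0 = +1.
v=17: a=17^1·(≡10), b=17^0·(≡10) mod 17; (10|17)=-1, (10|17)=-1; (−1)^{1·0·8}·(-1)^0·(-1)^1 = -1.
(1616615, 143 / ℚ) ramifies at {2, 5, 7, 13, 17, 19}: a division algebra.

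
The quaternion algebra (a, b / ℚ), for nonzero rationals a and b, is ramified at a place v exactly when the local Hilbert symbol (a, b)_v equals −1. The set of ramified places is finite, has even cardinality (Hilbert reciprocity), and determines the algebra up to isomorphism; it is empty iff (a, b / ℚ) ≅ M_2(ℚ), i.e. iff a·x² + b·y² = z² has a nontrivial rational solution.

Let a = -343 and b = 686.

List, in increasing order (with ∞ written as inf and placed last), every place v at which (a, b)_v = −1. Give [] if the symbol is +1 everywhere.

[]

(a, b) ≡ (-7, 14) mod (ℚ^×)²; places V = {2, 7, ∞}.
(a,b)_7: α=3, u≡6; β=3, v≡2 (mod 7); (6|7)=-1, (2|7)=+1; sign (−1)^1·-1^3·+1^3 = +1.
(a,b)_∞: sgn(-7)=−, sgn(14)=+, so +1.
(a,b)_2: α=0, β=1; u≡1, v≡7 (mod 8); ε(u)ε(v)=0·1, αω(v)=0·0, βω(u)=1·0; sum ≡ 0  ⇒  +1.
Every local symbol is +1, so the conic -7·x² + 14·y² = z² has ℚ_v-points for all v and hence a ℚ-point; (a, b / ℚ) ≅ M_2(ℚ).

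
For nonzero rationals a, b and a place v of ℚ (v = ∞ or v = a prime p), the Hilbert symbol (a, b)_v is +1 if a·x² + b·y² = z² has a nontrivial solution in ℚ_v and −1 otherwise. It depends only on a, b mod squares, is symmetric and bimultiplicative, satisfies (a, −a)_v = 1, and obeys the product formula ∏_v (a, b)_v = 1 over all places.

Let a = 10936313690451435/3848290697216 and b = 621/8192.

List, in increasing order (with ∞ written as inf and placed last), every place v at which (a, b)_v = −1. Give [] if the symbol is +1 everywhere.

[5, 7, 11, 23]

(a, b) ≡ (903210, 138) mod (ℚ^×)²; places V = {2, 3, 5, 7, 11, 13, 17, 23, ∞}.
(a,b)_2: α=-39, β=-13; u≡5, v≡5 (mod 8); ε(u)ε(v)=0·0, αω(v)=-39·1, βω(u)=-13·1; sum ≡ 0  ⇒  +1.
(a,b)_17: α=3, u≡12; β=0, v≡4 (mod 17); (12|17)=-1, (4|17)=+1; sign (−1)^0·-1^0·+1^3 = +1.
(a,b)_13: α=2, u≡4; β=0, v≡5 (mod 13); (4|13)=+1, (5|13)=-1; sign (−1)^0·+1^0·-1^2 = +1.
(a,b)_5: α=1, u≡2; β=0, v≡3 (mod 5); (2|5)=-1, (3|5)=-1; sign (−1)^0·-1^0·-1^1 = -1.
(a,b)_7: α=-1, u≡6; β=0, v≡6 (mod 7); (6|7)=-1, (6|7)=-1; sign (−1)^0·-1^0·-1^-1 = -1.
(a,b)_11: α=1, u≡6; β=0, v≡2 (mod 11); (6|11)=-1, (2|11)=-1; sign (−1)^0·-1^0·-1^1 = -1.
(a,b)_23: α=3, u≡6; β=1, v≡1 (mod 23); (6|23)=+1, (1|23)=+1; sign (−1)^1·+1^1·+1^3 = -1.
(a,b)_∞: sgn(903210)=+, sgn(138)=+, so +1.
(a,b)_3: α=9, u≡2; β=3, v≡1 (mod 3); (2|3)=-1, (1|3)=+1; sign (−1)^1·-1^3·+1^9 = +1.
(903210, 138 / ℚ) ramifies at {5, 7, 11, 23}: a division algebra.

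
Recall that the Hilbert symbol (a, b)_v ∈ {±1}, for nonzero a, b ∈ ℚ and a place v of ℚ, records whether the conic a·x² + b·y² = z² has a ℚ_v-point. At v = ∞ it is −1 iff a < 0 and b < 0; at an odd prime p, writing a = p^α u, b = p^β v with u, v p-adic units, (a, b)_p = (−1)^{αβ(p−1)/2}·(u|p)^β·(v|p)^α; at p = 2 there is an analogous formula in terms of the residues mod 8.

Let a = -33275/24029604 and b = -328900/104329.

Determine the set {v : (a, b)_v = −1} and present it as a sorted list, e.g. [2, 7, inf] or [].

Mod squares: a ≡ -11, b ≡ -3289. Check v ∈ {∞, 2, 3, 5, 11, 13, 17, 19, 23, 43}.
v=3: a=3^-2·(≡1), b=3^0·(≡2) mod 3; (1|3)=+1, (2|3)=-1; (−1)^{-2·0·1}·(+1)^0·(-1)^-2 = +1.
v=43: a=43^-2·(≡5), b=43^0·(≡28) mod 43; (5|43)=-1, (28|43)=-1; (−1)^{-2·0·21}·(-1)^0·(-1)^-2 = +1.
v=2: v_2(a)=-2, v_2(b)=2; units ≡ 5, 7 (mod 8); ε·ε+αω+βω = 0·1+-2·0+2·1 ≡ 0  ⇒  (a,b)_2 = +1.
v=17: a=17^0·(≡14), b=17^-2·(≡4) mod 17; (14|17)=-1, (4|17)=+1; (−1)^{0·-2·8}·(-1)^-2·(+1)^0 = +1.
v=11: a=11^3·(≡6), b=11^1·(≡4) mod 11; (6|11)=-1, (4|11)=+1; (−1)^{3·1·5}·(-1)^1·(+1)^3 = +1.
v=19: a=19^-2·(≡10), b=19^-2·(≡7) mod 19; (10|19)=-1, (7|19)=+1; (−1)^{-2·-2·9}·(-1)^-2·(+1)^-2 = +1.
v=13: a=13^0·(≡5), b=13^1·(≡6) mod 13; (5|13)=-1, (6|13)=-1; (−1)^{0·1·6}·(-1)^1·(-1)^0 = -1.
v=∞: -11 < 0 and -3289 < 0  ⇒  (a,b)_∞ = -1.
v=23: a=23^0·(≡16), b=23^1·(≡6) mod 23; (16|23)=+1, (6|23)=+1; (−1)^{0·1·11}·(+1)^1·(+1)^0 = +1.
v=5: a=5^2·(≡1), b=5^2·(≡1) mod 5; (1|5)=+1, (1|5)=+1; (−1)^{2·2·2}·(+1)^2·(+1)^2 = +1.
(-11, -3289 / ℚ) ramifies at {13, ∞}: a division algebra.

[13, inf]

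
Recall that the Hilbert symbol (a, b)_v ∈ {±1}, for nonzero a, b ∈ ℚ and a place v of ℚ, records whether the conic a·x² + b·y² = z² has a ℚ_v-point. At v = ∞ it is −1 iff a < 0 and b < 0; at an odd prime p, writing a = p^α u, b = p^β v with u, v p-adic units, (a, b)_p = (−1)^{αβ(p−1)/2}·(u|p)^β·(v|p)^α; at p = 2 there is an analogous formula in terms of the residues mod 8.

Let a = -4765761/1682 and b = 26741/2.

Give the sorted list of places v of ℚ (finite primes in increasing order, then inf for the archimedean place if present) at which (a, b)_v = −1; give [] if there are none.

[2, 11]

(a, b) ≡ (-2002, 442) mod (ℚ^×)²; places V = {2, 3, 7, 11, 13, 17, 23, 29, ∞}.
(a,b)_3: α=2, u≡2; β=0, v≡1 (mod 3); (2|3)=-1, (1|3)=+1; sign (−1)^0·-1^0·+1^2 = +1.
(a,b)_17: α=0, u≡15; β=1, v≡13 (mod 17); (15|17)=+1, (13|17)=+1; sign (−1)^0·+1^1·+1^0 = +1.
(a,b)_13: α=1, u≡11; β=1, v≡8 (mod 13); (11|13)=-1, (8|13)=-1; sign (−1)^0·-1^1·-1^1 = +1.
(a,b)_7: α=1, u≡2; β=0, v≡4 (mod 7); (2|7)=+1, (4|7)=+1; sign (−1)^0·+1^0·+1^1 = +1.
(a,b)_11: α=1, u≡5; β=2, v≡6 (mod 11); (5|11)=+1, (6|11)=-1; sign (−1)^0·+1^2·-1^1 = -1.
(a,b)_23: α=2, u≡10; β=0, v≡19 (mod 23); (10|23)=-1, (19|23)=-1; sign (−1)^0·-1^0·-1^2 = +1.
(a,b)_∞: sgn(-2002)=−, sgn(442)=+, so +1.
(a,b)_2: α=-1, β=-1; u≡7, v≡5 (mod 8); ε(u)ε(v)=1·0, αω(v)=-1·1, βω(u)=-1·0; sum ≡ 1  ⇒  -1.
(a,b)_29: α=-2, u≡6; β=0, v≡16 (mod 29); (6|29)=+1, (16|29)=+1; sign (−1)^0·+1^0·+1^-2 = +1.
Ram(-2002, 442) = {2, 11}; no ℚ_2-point on the conic.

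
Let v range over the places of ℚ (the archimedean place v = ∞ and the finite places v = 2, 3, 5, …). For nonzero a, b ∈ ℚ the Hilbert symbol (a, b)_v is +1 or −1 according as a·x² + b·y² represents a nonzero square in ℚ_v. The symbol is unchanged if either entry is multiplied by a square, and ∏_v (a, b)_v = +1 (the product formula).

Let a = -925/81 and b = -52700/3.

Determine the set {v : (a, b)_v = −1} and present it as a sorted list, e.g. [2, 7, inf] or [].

Mod squares: a ≡ -37, b ≡ -1581. Check v ∈ {∞, 2, 3, 5, 17, 31, 37}.
v=∞: -37 < 0 and -1581 < 0  ⇒  (a,b)_∞ = -1.
v=2: v_2(a)=0, v_2(b)=2; units ≡ 3, 3 (mod 8); ε·ε+αω+βω = 1·1+0·1+2·1 ≡ 1  ⇒  (a,b)_2 = -1.
v=3: a=3^-4·(≡2), b=3^-1·(≡1) mod 3; (2|3)=-1, (1|3)=+1; (−1)^{-4·-1·1}·(-1)^-1·(+1)^-4 = -1.
v=31: a=31^0·(≡28), b=31^1·(≡12) mod 31; (28|31)=+1, (12|31)=-1; (−1)^{0·1·15}·(+1)^1·(-1)^0 = +1.
v=17: a=17^0·(≡6), b=17^1·(≡15) mod 17; (6|17)=-1, (15|17)=+1; (−1)^{0·1·8}·(-1)^1·(+1)^0 = -1.
v=37: a=37^1·(≡7), b=37^0·(≡33) mod 37; (7|37)=+1, (33|37)=+1; (−1)^{1·0·18}·(+1)^0·(+1)^1 = +1.
v=5: a=5^2·(≡3), b=5^2·(≡4) mod 5; (3|5)=-1, (4|5)=+1; (−1)^{2·2·2}·(-1)^2·(+1)^2 = +1.
Ram(-37, -1581) = {2, 3, 17, ∞}; no ℚ_2-point on the conic.

[2, 3, 17, inf]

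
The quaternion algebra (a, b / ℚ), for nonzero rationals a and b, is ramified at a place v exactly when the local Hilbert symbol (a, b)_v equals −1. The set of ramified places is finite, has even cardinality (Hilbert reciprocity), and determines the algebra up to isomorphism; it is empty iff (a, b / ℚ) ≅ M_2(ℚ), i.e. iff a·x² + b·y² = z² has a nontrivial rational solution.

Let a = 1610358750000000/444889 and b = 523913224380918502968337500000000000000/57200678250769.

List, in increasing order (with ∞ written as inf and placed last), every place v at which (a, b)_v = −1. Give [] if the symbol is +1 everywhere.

(a, b) ≡ (14, 15015) mod (ℚ^×)²; places V = {2, 3, 5, 7, 11, 13, 17, 23, 29, 31, ∞}.
(a,b)_13: α=2, u≡12; β=5, v≡5 (mod 13); (12|13)=+1, (5|13)=-1; sign (−1)^0·+1^5·-1^2 = +1.
(a,b)_31: α=0, u≡19; β=2, v≡3 (mod 31); (19|31)=+1, (3|31)=-1; sign (−1)^0·+1^2·-1^0 = +1.
(a,b)_5: α=10, u≡4; β=17, v≡2 (mod 5); (4|5)=+1, (2|5)=-1; sign (−1)^0·+1^17·-1^10 = +1.
(a,b)_3: α=2, u≡2; β=7, v≡1 (mod 3); (2|3)=-1, (1|3)=+1; sign (−1)^0·-1^7·+1^2 = -1.
(a,b)_23: α=-2, u≡7; β=-4, v≡14 (mod 23); (7|23)=-1, (14|23)=-1; sign (−1)^0·-1^-4·-1^-2 = +1.
(a,b)_17: α=0, u≡6; β=-2, v≡2 (mod 17); (6|17)=-1, (2|17)=+1; sign (−1)^0·-1^-2·+1^0 = +1.
(a,b)_7: α=1, u≡4; β=9, v≡3 (mod 7); (4|7)=+1, (3|7)=-1; sign (−1)^1·+1^9·-1^1 = +1.
(a,b)_∞: sgn(14)=+, sgn(15015)=+, so +1.
(a,b)_11: α=2, u≡3; β=3, v≡4 (mod 11); (3|11)=+1, (4|11)=+1; sign (−1)^0·+1^3·+1^2 = +1.
(a,b)_2: α=7, β=14; u≡7, v≡7 (mod 8); ε(u)ε(v)=1·1, αω(v)=7·0, βω(u)=14·0; sum ≡ 1  ⇒  -1.
(a,b)_29: α=-2, u≡27; β=-4, v≡25 (mod 29); (27|29)=-1, (25|29)=+1; sign (−1)^0·-1^-4·+1^-2 = +1.
Ram(14, 15015) = {2, 3}; no ℚ_2-point on the conic.

[2, 3]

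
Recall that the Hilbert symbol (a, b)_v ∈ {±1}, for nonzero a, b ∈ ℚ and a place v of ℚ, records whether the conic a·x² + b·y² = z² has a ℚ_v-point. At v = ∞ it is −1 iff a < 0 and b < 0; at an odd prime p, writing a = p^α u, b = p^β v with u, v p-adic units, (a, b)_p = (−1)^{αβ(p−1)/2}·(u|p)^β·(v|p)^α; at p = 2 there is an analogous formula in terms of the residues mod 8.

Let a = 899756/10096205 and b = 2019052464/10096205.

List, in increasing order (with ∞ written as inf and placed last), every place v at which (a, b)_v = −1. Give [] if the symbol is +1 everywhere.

[2, 11]

(a, b) ≡ (55, 255) mod (ℚ^×)²; places V = {2, 3, 5, 7, 11, 13, 17, 29, ∞}.
(a,b)_11: α=3, u≡3; β=4, v≡7 (mod 11); (3|11)=+1, (7|11)=-1; sign (−1)^0·+1^4·-1^3 = -1.
(a,b)_3: α=0, u≡1; β=1, v≡1 (mod 3); (1|3)=+1, (1|3)=+1; sign (−1)^0·+1^1·+1^0 = +1.
(a,b)_13: α=2, u≡10; β=2, v≡2 (mod 13); (10|13)=+1, (2|13)=-1; sign (−1)^0·+1^2·-1^2 = +1.
(a,b)_7: α=-4, u≡5; β=-4, v≡6 (mod 7); (5|7)=-1, (6|7)=-1; sign (−1)^0·-1^-4·-1^-4 = +1.
(a,b)_∞: sgn(55)=+, sgn(255)=+, so +1.
(a,b)_29: α=-2, u≡27; β=-2, v≡7 (mod 29); (27|29)=-1, (7|29)=+1; sign (−1)^0·-1^-2·+1^-2 = +1.
(a,b)_2: α=2, β=4; u≡7, v≡7 (mod 8); ε(u)ε(v)=1·1, αω(v)=2·0, βω(u)=4·0; sum ≡ 1  ⇒  -1.
(a,b)_17: α=0, u≡2; β=1, v≡9 (mod 17); (2|17)=+1, (9|17)=+1; sign (−1)^0·+1^1·+1^0 = +1.
(a,b)_5: α=-1, u≡1; β=-1, v≡4 (mod 5); (1|5)=+1, (4|5)=+1; sign (−1)^0·+1^-1·+1^-1 = +1.
|Ram(55, 255)| = 2, even; anisotropic at {2, 11}.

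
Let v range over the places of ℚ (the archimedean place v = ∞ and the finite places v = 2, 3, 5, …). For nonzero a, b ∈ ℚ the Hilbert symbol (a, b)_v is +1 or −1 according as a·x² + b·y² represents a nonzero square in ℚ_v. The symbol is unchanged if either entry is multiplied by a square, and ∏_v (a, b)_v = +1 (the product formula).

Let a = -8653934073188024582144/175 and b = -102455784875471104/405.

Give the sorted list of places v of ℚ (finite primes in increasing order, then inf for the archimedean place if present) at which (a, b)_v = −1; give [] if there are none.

(a, b) ≡ (-213962, -5) mod (ℚ^×)²; places V = {2, 3, 5, 7, 11, 17, 29, 31, ∞}.
(a,b)_11: α=0, u≡7; β=2, v≡8 (mod 11); (7|11)=-1, (8|11)=-1; sign (−1)^0·-1^2·-1^0 = +1.
(a,b)_17: α=5, u≡11; β=4, v≡6 (mod 17); (11|17)=-1, (6|17)=-1; sign (−1)^0·-1^4·-1^5 = -1.
(a,b)_7: α=-1, u≡5; β=2, v≡1 (mod 7); (5|7)=-1, (1|7)=+1; sign (−1)^0·-1^2·+1^-1 = +1.
(a,b)_5: α=-2, u≡3; β=-1, v≡1 (mod 5); (3|5)=-1, (1|5)=+1; sign (−1)^0·-1^-1·+1^-2 = -1.
(a,b)_∞: sgn(-213962)=−, sgn(-5)=−, so -1.
(a,b)_2: α=23, β=8; u≡3, v≡3 (mod 8); ε(u)ε(v)=1·1, αω(v)=23·1, βω(u)=8·1; sum ≡ 0  ⇒  +1.
(a,b)_3: α=0, u≡1; β=-4, v≡1 (mod 3); (1|3)=+1, (1|3)=+1; sign (−1)^0·+1^-4·+1^0 = +1.
(a,b)_29: α=3, u≡3; β=2, v≡1 (mod 29); (3|29)=-1, (1|29)=+1; sign (−1)^0·-1^2·+1^3 = +1.
(a,b)_31: α=3, u≡15; β=2, v≡3 (mod 31); (15|31)=-1, (3|31)=-1; sign (−1)^0·-1^2·-1^3 = -1.
(-213962, -5 / ℚ) ramifies at {5, 17, 31, ∞}: a division algebra.

[5, 17, 31, inf]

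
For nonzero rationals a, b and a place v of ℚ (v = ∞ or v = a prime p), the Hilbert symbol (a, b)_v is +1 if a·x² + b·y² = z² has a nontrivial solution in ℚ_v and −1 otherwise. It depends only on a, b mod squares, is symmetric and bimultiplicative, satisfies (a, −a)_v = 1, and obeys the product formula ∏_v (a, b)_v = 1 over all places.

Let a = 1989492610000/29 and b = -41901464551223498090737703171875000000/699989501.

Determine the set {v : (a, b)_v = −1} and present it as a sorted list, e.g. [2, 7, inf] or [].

[11, 29, 41, 43]

Mod squares: a ≡ 2402969, b ≡ -23853863. Check v ∈ {∞, 2, 5, 7, 11, 17, 29, 37, 41, 43, 47}.
v=47: a=47^1·(≡43), b=47^3·(≡3) mod 47; (43|47)=-1, (3|47)=+1; (−1)^{1·3·23}·(-1)^3·(+1)^1 = +1.
v=29: a=29^-1·(≡8), b=29^-1·(≡28) mod 29; (8|29)=-1, (28|29)=+1; (−1)^{-1·-1·14}·(-1)^-1·(+1)^-1 = -1.
v=11: a=11^0·(≡7), b=11^1·(≡2) mod 11; (7|11)=-1, (2|11)=-1; (−1)^{0·1·5}·(-1)^1·(-1)^0 = -1.
v=2: v_2(a)=4, v_2(b)=6; units ≡ 1, 1 (mod 8); ε·ε+αω+βω = 0·0+4·0+6·0 ≡ 0  ⇒  (a,b)_2 = +1.
v=41: a=41^1·(≡10), b=41^4·(≡35) mod 41; (10|41)=+1, (35|41)=-1; (−1)^{1·4·20}·(+1)^4·(-1)^1 = -1.
v=17: a=17^0·(≡4), b=17^-6·(≡6) mod 17; (4|17)=+1, (6|17)=-1; (−1)^{0·-6·8}·(+1)^-6·(-1)^0 = +1.
v=7: a=7^4·(≡1), b=7^10·(≡1) mod 7; (1|7)=+1, (1|7)=+1; (−1)^{4·10·3}·(+1)^10·(+1)^4 = +1.
v=∞: 2402969 > 0 and -23853863 < 0  ⇒  (a,b)_∞ = +1.
v=37: a=37^0·(≡16), b=37^1·(≡12) mod 37; (16|37)=+1, (12|37)=+1; (−1)^{0·1·18}·(+1)^1·(+1)^0 = +1.
v=5: a=5^4·(≡4), b=5^12·(≡3) mod 5; (4|5)=+1, (3|5)=-1; (−1)^{4·12·2}·(+1)^12·(-1)^4 = +1.
v=43: a=43^1·(≡33), b=43^3·(≡33) mod 43; (33|43)=-1, (33|43)=-1; (−1)^{1·3·21}·(-1)^3·(-1)^1 = -1.
|Ram(2402969, -23853863)| = 4, even; anisotropic at {11, 29, 41, 43}.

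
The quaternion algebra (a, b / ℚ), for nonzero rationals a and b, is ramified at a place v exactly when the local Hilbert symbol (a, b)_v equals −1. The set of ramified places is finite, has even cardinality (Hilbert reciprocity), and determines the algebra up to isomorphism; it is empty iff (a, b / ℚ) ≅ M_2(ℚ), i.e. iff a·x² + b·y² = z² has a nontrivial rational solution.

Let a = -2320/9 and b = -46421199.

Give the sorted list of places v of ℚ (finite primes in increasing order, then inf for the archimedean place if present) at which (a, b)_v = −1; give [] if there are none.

(a, b) ≡ (-145, -5157911) mod (ℚ^×)²; places V = {2, 3, 5, 11, 19, 23, 29, 37, ∞}.
(a,b)_2: α=4, β=0; u≡7, v≡1 (mod 8); ε(u)ε(v)=1·0, αω(v)=4·0, βω(u)=0·0; sum ≡ 0  ⇒  +1.
(a,b)_∞: sgn(-145)=−, sgn(-5157911)=−, so -1.
(a,b)_5: α=1, u≡4; β=0, v≡1 (mod 5); (4|5)=+1, (1|5)=+1; sign (−1)^0·+1^0·+1^1 = +1.
(a,b)_11: α=0, u≡5; β=1, v≡8 (mod 11); (5|11)=+1, (8|11)=-1; sign (−1)^0·+1^1·-1^0 = +1.
(a,b)_29: α=1, u≡4; β=1, v≡11 (mod 29); (4|29)=+1, (11|29)=-1; sign (−1)^0·+1^1·-1^1 = -1.
(a,b)_37: α=0, u≡30; β=1, v≡6 (mod 37); (30|37)=+1, (6|37)=-1; sign (−1)^0·+1^1·-1^0 = +1.
(a,b)_19: α=0, u≡4; β=1, v≡8 (mod 19); (4|19)=+1, (8|19)=-1; sign (−1)^0·+1^1·-1^0 = +1.
(a,b)_23: α=0, u≡8; β=1, v≡6 (mod 23); (8|23)=+1, (6|23)=+1; sign (−1)^0·+1^1·+1^0 = +1.
(a,b)_3: α=-2, u≡2; β=2, v≡1 (mod 3); (2|3)=-1, (1|3)=+1; sign (−1)^0·-1^2·+1^-2 = +1.
Ram(-145, -5157911) = {29, ∞}; no ℚ_29-point on the conic.

[29, inf]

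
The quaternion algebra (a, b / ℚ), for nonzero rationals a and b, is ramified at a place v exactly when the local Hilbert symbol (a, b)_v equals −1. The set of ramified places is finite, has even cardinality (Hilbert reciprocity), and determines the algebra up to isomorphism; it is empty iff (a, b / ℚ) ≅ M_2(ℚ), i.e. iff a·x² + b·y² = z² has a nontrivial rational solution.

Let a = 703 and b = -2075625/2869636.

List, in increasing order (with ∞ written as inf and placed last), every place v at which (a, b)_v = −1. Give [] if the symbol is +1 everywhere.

(a, b) ≡ (703, -41) mod (ℚ^×)²; places V = {2, 3, 5, 7, 11, 19, 37, 41, ∞}.
(a,b)_19: α=1, u≡18; β=0, v≡16 (mod 19); (18|19)=-1, (16|19)=+1; sign (−1)^0·-1^0·+1^1 = +1.
(a,b)_41: α=0, u≡6; β=1, v≡2 (mod 41); (6|41)=-1, (2|41)=+1; sign (−1)^0·-1^1·+1^0 = -1.
(a,b)_3: α=0, u≡1; β=4, v≡1 (mod 3); (1|3)=+1, (1|3)=+1; sign (−1)^0·+1^4·+1^0 = +1.
(a,b)_∞: sgn(703)=+, sgn(-41)=−, so +1.
(a,b)_37: α=1, u≡19; β=0, v≡11 (mod 37); (19|37)=-1, (11|37)=+1; sign (−1)^0·-1^0·+1^1 = +1.
(a,b)_11: α=0, u≡10; β=-4, v≡1 (mod 11); (10|11)=-1, (1|11)=+1; sign (−1)^0·-1^-4·+1^0 = +1.
(a,b)_2: α=0, β=-2; u≡7, v≡7 (mod 8); ε(u)ε(v)=1·1, αω(v)=0·0, βω(u)=-2·0; sum ≡ 1  ⇒  -1.
(a,b)_7: α=0, u≡3; β=-2, v≡4 (mod 7); (3|7)=-1, (4|7)=+1; sign (−1)^0·-1^-2·+1^0 = +1.
(a,b)_5: α=0, u≡3; β=4, v≡4 (mod 5); (3|5)=-1, (4|5)=+1; sign (−1)^0·-1^4·+1^0 = +1.
Ram(703, -41) = {2, 41}; no ℚ_2-point on the conic.

[2, 41]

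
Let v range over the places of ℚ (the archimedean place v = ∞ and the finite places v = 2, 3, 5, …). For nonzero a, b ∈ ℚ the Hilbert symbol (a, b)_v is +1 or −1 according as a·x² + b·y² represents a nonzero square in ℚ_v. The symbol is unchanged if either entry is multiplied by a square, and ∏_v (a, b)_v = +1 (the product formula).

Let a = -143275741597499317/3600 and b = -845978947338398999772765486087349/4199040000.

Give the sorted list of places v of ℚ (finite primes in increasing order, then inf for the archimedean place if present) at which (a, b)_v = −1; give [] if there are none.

[2, 19, 41, inf]

(a, b) ≡ (-971413, -1189) mod (ℚ^×)²; places V = {2, 3, 5, 7, 17, 19, 29, 41, 43, ∞}.
(a,b)_43: α=1, u≡32; β=2, v≡38 (mod 43); (32|43)=-1, (38|43)=+1; sign (−1)^0·-1^2·+1^1 = +1.
(a,b)_29: α=3, u≡8; β=5, v≡27 (mod 29); (8|29)=-1, (27|29)=-1; sign (−1)^0·-1^5·-1^3 = +1.
(a,b)_3: α=-2, u≡2; β=-8, v≡2 (mod 3); (2|3)=-1, (2|3)=-1; sign (−1)^0·-1^-8·-1^-2 = +1.
(a,b)_2: α=-4, β=-10; u≡3, v≡3 (mod 8); ε(u)ε(v)=1·1, αω(v)=-4·1, βω(u)=-10·1; sum ≡ 1  ⇒  -1.
(a,b)_5: α=-2, u≡2; β=-4, v≡4 (mod 5); (2|5)=-1, (4|5)=+1; sign (−1)^0·-1^-4·+1^-2 = +1.
(a,b)_19: α=3, u≡2; β=6, v≡15 (mod 19); (2|19)=-1, (15|19)=-1; sign (−1)^0·-1^6·-1^3 = -1.
(a,b)_7: α=0, u≡6; β=2, v≡4 (mod 7); (6|7)=-1, (4|7)=+1; sign (−1)^0·-1^2·+1^0 = +1.
(a,b)_17: α=2, u≡16; β=4, v≡15 (mod 17); (16|17)=+1, (15|17)=+1; sign (−1)^0·+1^4·+1^2 = +1.
(a,b)_41: α=3, u≡5; β=5, v≡30 (mod 41); (5|41)=+1, (30|41)=-1; sign (−1)^0·+1^5·-1^3 = -1.
(a,b)_∞: sgn(-971413)=−, sgn(-1189)=−, so -1.
Ram(-971413, -1189) = {2, 19, 41, ∞}; no ℚ_2-point on the conic.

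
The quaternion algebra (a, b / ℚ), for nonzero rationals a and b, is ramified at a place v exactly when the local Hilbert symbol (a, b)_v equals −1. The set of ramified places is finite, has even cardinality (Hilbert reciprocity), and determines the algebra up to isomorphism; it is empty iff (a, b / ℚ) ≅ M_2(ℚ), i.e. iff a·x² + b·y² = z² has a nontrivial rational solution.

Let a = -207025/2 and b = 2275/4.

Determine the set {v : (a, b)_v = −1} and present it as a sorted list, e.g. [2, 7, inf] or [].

[7, 13]

Mod squares: a ≡ -2, b ≡ 91. Check v ∈ {∞, 2, 5, 7, 13}.
v=13: a=13^2·(≡5), b=13^1·(≡8) mod 13; (5|13)=-1, (8|13)=-1; (−1)^{2·1·6}·(-1)^1·(-1)^2 = -1.
v=∞: -2 < 0 and 91 > 0  ⇒  (a,b)_∞ = +1.
v=5: a=5^2·(≡2), b=5^2·(≡4) mod 5; (2|5)=-1, (4|5)=+1; (−1)^{2·2·2}·(-1)^2·(+1)^2 = +1.
v=7: a=7^2·(≡5), b=7^1·(≡6) mod 7; (5|7)=-1, (6|7)=-1; (−1)^{2·1·3}·(-1)^1·(-1)^2 = -1.
v=2: v_2(a)=-1, v_2(b)=-2; units ≡ 7, 3 (mod 8); ε·ε+αω+βω = 1·1+-1·1+-2·0 ≡ 0  ⇒  (a,b)_2 = +1.
|Ram(-2, 91)| = 2, even; anisotropic at {7, 13}.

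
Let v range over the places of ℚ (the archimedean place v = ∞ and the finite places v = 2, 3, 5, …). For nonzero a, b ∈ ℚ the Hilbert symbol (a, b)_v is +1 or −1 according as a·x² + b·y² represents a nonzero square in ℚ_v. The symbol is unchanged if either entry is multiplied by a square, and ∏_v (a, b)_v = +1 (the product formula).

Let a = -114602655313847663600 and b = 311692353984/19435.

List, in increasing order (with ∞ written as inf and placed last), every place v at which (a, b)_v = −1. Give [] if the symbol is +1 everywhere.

[11, 19]

(a, b) ≡ (-81719, 745085) mod (ℚ^×)²; places V = {2, 3, 5, 11, 13, 17, 19, 23, 31, ∞}.
(a,b)_23: α=1, u≡16; β=-1, v≡17 (mod 23); (16|23)=+1, (17|23)=-1; sign (−1)^1·+1^-1·-1^1 = +1.
(a,b)_13: α=0, u≡12; β=-2, v≡1 (mod 13); (12|13)=+1, (1|13)=+1; sign (−1)^0·+1^-2·+1^0 = +1.
(a,b)_31: α=2, u≡2; β=1, v≡8 (mod 31); (2|31)=+1, (8|31)=+1; sign (−1)^0·+1^1·+1^2 = +1.
(a,b)_17: α=5, u≡8; β=4, v≡16 (mod 17); (8|17)=+1, (16|17)=+1; sign (−1)^0·+1^4·+1^5 = +1.
(a,b)_∞: sgn(-81719)=−, sgn(745085)=+, so +1.
(a,b)_5: α=2, u≡1; β=-1, v≡2 (mod 5); (1|5)=+1, (2|5)=-1; sign (−1)^0·+1^-1·-1^2 = +1.
(a,b)_3: α=0, u≡1; β=2, v≡2 (mod 3); (1|3)=+1, (2|3)=-1; sign (−1)^0·+1^2·-1^0 = +1.
(a,b)_19: α=3, u≡2; β=1, v≡10 (mod 19); (2|19)=-1, (10|19)=-1; sign (−1)^1·-1^1·-1^3 = -1.
(a,b)_2: α=4, β=6; u≡1, v≡5 (mod 8); ε(u)ε(v)=0·0, αω(v)=4·1, βω(u)=6·0; sum ≡ 0  ⇒  +1.
(a,b)_11: α=3, u≡8; β=1, v≡2 (mod 11); (8|11)=-1, (2|11)=-1; sign (−1)^1·-1^1·-1^3 = -1.
Ram(-81719, 745085) = {11, 19}; no ℚ_11-point on the conic.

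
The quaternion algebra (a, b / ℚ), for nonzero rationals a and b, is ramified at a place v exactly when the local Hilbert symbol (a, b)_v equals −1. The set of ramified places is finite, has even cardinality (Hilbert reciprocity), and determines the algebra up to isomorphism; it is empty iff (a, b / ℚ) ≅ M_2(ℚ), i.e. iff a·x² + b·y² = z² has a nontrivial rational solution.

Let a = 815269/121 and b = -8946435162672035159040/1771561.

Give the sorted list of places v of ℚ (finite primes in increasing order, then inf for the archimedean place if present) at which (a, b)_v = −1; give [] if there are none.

[13, 23, 31, 43]

(a, b) ≡ (2821, -41849535) mod (ℚ^×)²; places V = {2, 3, 5, 7, 11, 13, 17, 23, 31, 43, ∞}.
(a,b)_7: α=1, u≡4; β=1, v≡6 (mod 7); (4|7)=+1, (6|7)=-1; sign (−1)^1·+1^1·-1^1 = +1.
(a,b)_23: α=0, u≡21; β=1, v≡13 (mod 23); (21|23)=-1, (13|23)=+1; sign (−1)^0·-1^1·+1^0 = -1.
(a,b)_11: α=-2, u≡4; β=-6, v≡3 (mod 11); (4|11)=+1, (3|11)=+1; sign (−1)^0·+1^-6·+1^-2 = +1.
(a,b)_∞: sgn(2821)=+, sgn(-41849535)=−, so +1.
(a,b)_13: α=1, u≡10; β=1, v≡5 (mod 13); (10|13)=+1, (5|13)=-1; sign (−1)^0·+1^1·-1^1 = -1.
(a,b)_3: α=0, u≡1; β=3, v≡2 (mod 3); (1|3)=+1, (2|3)=-1; sign (−1)^0·+1^3·-1^0 = +1.
(a,b)_43: α=0, u≡39; β=1, v≡41 (mod 43); (39|43)=-1, (41|43)=+1; sign (−1)^0·-1^1·+1^0 = -1.
(a,b)_2: α=0, β=10; u≡5, v≡1 (mod 8); ε(u)ε(v)=0·0, αω(v)=0·0, βω(u)=10·1; sum ≡ 0  ⇒  +1.
(a,b)_31: α=1, u≡17; β=3, v≡23 (mod 31); (17|31)=-1, (23|31)=-1; sign (−1)^1·-1^3·-1^1 = -1.
(a,b)_5: α=0, u≡4; β=1, v≡2 (mod 5); (4|5)=+1, (2|5)=-1; sign (−1)^0·+1^1·-1^0 = +1.
(a,b)_17: α=2, u≡8; β=6, v≡12 (mod 17); (8|17)=+1, (12|17)=-1; sign (−1)^0·+1^6·-1^2 = +1.
Ram(2821, -41849535) = {13, 23, 31, 43}; no ℚ_13-point on the conic.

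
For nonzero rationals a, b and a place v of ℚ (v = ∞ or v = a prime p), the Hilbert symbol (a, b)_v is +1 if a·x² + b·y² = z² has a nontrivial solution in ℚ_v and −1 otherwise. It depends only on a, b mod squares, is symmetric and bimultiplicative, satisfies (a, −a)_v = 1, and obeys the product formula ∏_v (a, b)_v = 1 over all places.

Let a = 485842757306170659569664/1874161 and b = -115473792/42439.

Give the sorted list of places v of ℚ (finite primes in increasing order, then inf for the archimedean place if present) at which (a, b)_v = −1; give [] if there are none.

[3, 31]

(a, b) ≡ (186, -3162) mod (ℚ^×)²; places V = {2, 3, 7, 17, 19, 31, 37, 53, ∞}.
(a,b)_2: α=19, β=7; u≡5, v≡3 (mod 8); ε(u)ε(v)=0·1, αω(v)=19·1, βω(u)=7·1; sum ≡ 0  ⇒  +1.
(a,b)_∞: sgn(186)=+, sgn(-3162)=−, so +1.
(a,b)_19: α=2, u≡2; β=2, v≡1 (mod 19); (2|19)=-1, (1|19)=+1; sign (−1)^0·-1^2·+1^2 = +1.
(a,b)_3: α=1, u≡2; β=1, v≡2 (mod 3); (2|3)=-1, (2|3)=-1; sign (−1)^1·-1^1·-1^1 = -1.
(a,b)_17: α=4, u≡8; β=1, v≡9 (mod 17); (8|17)=+1, (9|17)=+1; sign (−1)^0·+1^1·+1^4 = +1.
(a,b)_31: α=1, u≡6; β=-1, v≡6 (mod 31); (6|31)=-1, (6|31)=-1; sign (−1)^1·-1^-1·-1^1 = -1.
(a,b)_7: α=6, u≡1; β=2, v≡1 (mod 7); (1|7)=+1, (1|7)=+1; sign (−1)^0·+1^2·+1^6 = +1.
(a,b)_37: α=-4, u≡12; β=-2, v≡8 (mod 37); (12|37)=+1, (8|37)=-1; sign (−1)^0·+1^-2·-1^-4 = +1.
(a,b)_53: α=2, u≡50; β=0, v≡3 (mod 53); (50|53)=-1, (3|53)=-1; sign (−1)^0·-1^0·-1^2 = +1.
|Ram(186, -3162)| = 2, even; anisotropic at {3, 31}.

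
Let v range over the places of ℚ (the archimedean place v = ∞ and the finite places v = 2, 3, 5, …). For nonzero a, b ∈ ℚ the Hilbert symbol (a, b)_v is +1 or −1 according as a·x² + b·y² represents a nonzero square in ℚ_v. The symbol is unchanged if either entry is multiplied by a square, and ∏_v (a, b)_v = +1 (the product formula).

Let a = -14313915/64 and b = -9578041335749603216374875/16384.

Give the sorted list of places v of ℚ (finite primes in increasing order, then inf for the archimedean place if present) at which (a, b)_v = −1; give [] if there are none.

(a, b) ≡ (-19635, -40755) mod (ℚ^×)²; places V = {2, 3, 5, 7, 11, 13, 17, 19, ∞}.
(a,b)_13: α=0, u≡5; β=1, v≡6 (mod 13); (5|13)=-1, (6|13)=-1; sign (−1)^0·-1^1·-1^0 = -1.
(a,b)_3: α=7, u≡1; β=19, v≡2 (mod 3); (1|3)=+1, (2|3)=-1; sign (−1)^1·+1^19·-1^7 = +1.
(a,b)_∞: sgn(-19635)=−, sgn(-40755)=−, so -1.
(a,b)_17: α=1, u≡9; β=4, v≡14 (mod 17); (9|17)=+1, (14|17)=-1; sign (−1)^0·+1^4·-1^1 = -1.
(a,b)_7: α=1, u≡2; β=4, v≡6 (mod 7); (2|7)=+1, (6|7)=-1; sign (−1)^0·+1^4·-1^1 = -1.
(a,b)_2: α=-6, β=-14; u≡5, v≡5 (mod 8); ε(u)ε(v)=0·0, αω(v)=-6·1, βω(u)=-14·1; sum ≡ 0  ⇒  +1.
(a,b)_19: α=0, u≡11; β=1, v≡10 (mod 19); (11|19)=+1, (10|19)=-1; sign (−1)^0·+1^1·-1^0 = +1.
(a,b)_11: α=1, u≡10; β=3, v≡8 (mod 11); (10|11)=-1, (8|11)=-1; sign (−1)^1·-1^3·-1^1 = -1.
(a,b)_5: α=1, u≡3; β=3, v≡4 (mod 5); (3|5)=-1, (4|5)=+1; sign (−1)^0·-1^3·+1^1 = -1.
Ram(-19635, -40755) = {5, 7, 11, 13, 17, ∞}; no ℚ_5-point on the conic.

[5, 7, 11, 13, 17, inf]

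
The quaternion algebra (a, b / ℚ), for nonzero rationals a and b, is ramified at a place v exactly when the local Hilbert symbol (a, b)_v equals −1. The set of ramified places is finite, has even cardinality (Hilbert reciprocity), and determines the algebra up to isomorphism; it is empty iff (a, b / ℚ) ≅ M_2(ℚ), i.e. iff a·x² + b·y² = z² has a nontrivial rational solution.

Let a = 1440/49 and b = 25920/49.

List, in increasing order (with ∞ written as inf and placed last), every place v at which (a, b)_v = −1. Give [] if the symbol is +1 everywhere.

[2, 5]

(a, b) ≡ (10, 5) mod (ℚ^×)²; places V = {2, 3, 5, 7, ∞}.
(a,b)_2: α=5, β=6; u≡5, v≡5 (mod 8); ε(u)ε(v)=0·0, αω(v)=5·1, βω(u)=6·1; sum ≡ 1  ⇒  -1.
(a,b)_∞: sgn(10)=+, sgn(5)=+, so +1.
(a,b)_3: α=2, u≡1; β=4, v≡2 (mod 3); (1|3)=+1, (2|3)=-1; sign (−1)^0·+1^4·-1^2 = +1.
(a,b)_7: α=-2, u≡5; β=-2, v≡6 (mod 7); (5|7)=-1, (6|7)=-1; sign (−1)^0·-1^-2·-1^-2 = +1.
(a,b)_5: α=1, u≡2; β=1, v≡1 (mod 5); (2|5)=-1, (1|5)=+1; sign (−1)^0·-1^1·+1^1 = -1.
|Ram(10, 5)| = 2, even; anisotropic at {2, 5}.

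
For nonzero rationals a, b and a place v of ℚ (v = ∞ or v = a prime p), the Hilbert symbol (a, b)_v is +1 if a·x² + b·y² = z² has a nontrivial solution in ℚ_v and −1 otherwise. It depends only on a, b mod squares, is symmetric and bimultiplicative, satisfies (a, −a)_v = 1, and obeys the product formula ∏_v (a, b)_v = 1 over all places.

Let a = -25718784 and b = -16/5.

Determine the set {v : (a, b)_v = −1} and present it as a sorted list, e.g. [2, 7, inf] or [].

Mod squares: a ≡ -6279, b ≡ -5. Check v ∈ {∞, 2, 3, 5, 7, 13, 23}.
v=5: a=5^0·(≡1), b=5^-1·(≡4) mod 5; (1|5)=+1, (4|5)=+1; (−1)^{0·-1·2}·(+1)^-1·(+1)^0 = +1.
v=∞: -6279 < 0 and -5 < 0  ⇒  (a,b)_∞ = -1.
v=23: a=23^1·(≡6), b=23^0·(≡6) mod 23; (6|23)=+1, (6|23)=+1; (−1)^{1·0·11}·(+1)^0·(+1)^1 = +1.
v=3: a=3^1·(≡1), b=3^0·(≡1) mod 3; (1|3)=+1, (1|3)=+1; (−1)^{1·0·1}·(+1)^0·(+1)^1 = +1.
v=7: a=7^1·(≡6), b=7^0·(≡1) mod 7; (6|7)=-1, (1|7)=+1; (−1)^{1·0·3}·(-1)^0·(+1)^1 = +1.
v=2: v_2(a)=12, v_2(b)=4; units ≡ 1, 3 (mod 8); ε·ε+αω+βω = 0·1+12·1+4·0 ≡ 0  ⇒  (a,b)_2 = +1.
v=13: a=13^1·(≡11), b=13^0·(≡2) mod 13; (11|13)=-1, (2|13)=-1; (−1)^{1·0·6}·(-1)^0·(-1)^1 = -1.
(-6279, -5 / ℚ) ramifies at {13, ∞}: a division algebra.

[13, inf]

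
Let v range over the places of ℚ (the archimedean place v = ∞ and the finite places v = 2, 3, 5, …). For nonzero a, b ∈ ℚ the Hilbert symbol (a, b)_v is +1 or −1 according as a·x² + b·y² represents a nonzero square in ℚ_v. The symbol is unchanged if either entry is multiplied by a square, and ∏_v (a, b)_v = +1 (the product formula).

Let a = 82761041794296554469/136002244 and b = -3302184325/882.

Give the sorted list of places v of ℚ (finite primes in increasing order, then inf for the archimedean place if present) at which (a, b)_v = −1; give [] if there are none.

[2, 11, 31, 37]

(a, b) ≡ (29, -731786) mod (ℚ^×)²; places V = {2, 3, 5, 7, 11, 17, 19, 29, 31, 37, ∞}.
(a,b)_∞: sgn(29)=+, sgn(-731786)=−, so +1.
(a,b)_17: α=-2, u≡3; β=0, v≡15 (mod 17); (3|17)=-1, (15|17)=+1; sign (−1)^0·-1^0·+1^-2 = +1.
(a,b)_11: α=2, u≡2; β=1, v≡8 (mod 11); (2|11)=-1, (8|11)=-1; sign (−1)^0·-1^1·-1^2 = -1.
(a,b)_37: α=2, u≡13; β=1, v≡32 (mod 37); (13|37)=-1, (32|37)=-1; sign (−1)^0·-1^1·-1^2 = -1.
(a,b)_5: α=0, u≡1; β=2, v≡1 (mod 5); (1|5)=+1, (1|5)=+1; sign (−1)^0·+1^2·+1^0 = +1.
(a,b)_29: α=3, u≡9; β=1, v≡28 (mod 29); (9|29)=+1, (28|29)=+1; sign (−1)^0·+1^1·+1^3 = +1.
(a,b)_31: α=2, u≡3; β=1, v≡20 (mod 31); (3|31)=-1, (20|31)=+1; sign (−1)^0·-1^1·+1^2 = -1.
(a,b)_19: α=2, u≡12; β=2, v≡2 (mod 19); (12|19)=-1, (2|19)=-1; sign (−1)^0·-1^2·-1^2 = +1.
(a,b)_2: α=-2, β=-1; u≡5, v≡3 (mod 8); ε(u)ε(v)=0·1, αω(v)=-2·1, βω(u)=-1·1; sum ≡ 1  ⇒  -1.
(a,b)_3: α=10, u≡2; β=-2, v≡1 (mod 3); (2|3)=-1, (1|3)=+1; sign (−1)^0·-1^-2·+1^10 = +1.
(a,b)_7: α=-6, u≡4; β=-2, v≡2 (mod 7); (4|7)=+1, (2|7)=+1; sign (−1)^0·+1^-2·+1^-6 = +1.
|Ram(29, -731786)| = 4, even; anisotropic at {2, 11, 31, 37}.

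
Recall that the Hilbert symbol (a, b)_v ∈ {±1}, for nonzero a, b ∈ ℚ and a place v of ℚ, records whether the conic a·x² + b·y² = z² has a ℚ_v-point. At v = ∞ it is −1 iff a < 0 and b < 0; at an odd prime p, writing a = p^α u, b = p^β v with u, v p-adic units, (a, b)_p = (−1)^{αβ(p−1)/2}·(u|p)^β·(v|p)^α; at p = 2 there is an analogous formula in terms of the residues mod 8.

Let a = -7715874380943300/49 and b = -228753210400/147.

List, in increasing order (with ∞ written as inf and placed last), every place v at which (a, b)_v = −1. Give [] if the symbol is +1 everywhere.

[13, inf]

Mod squares: a ≡ -33, b ≡ -49062. Check v ∈ {∞, 2, 3, 5, 7, 11, 13, 17, 37}.
v=17: a=17^4·(≡16), b=17^3·(≡13) mod 17; (16|17)=+1, (13|17)=+1; (−1)^{4·3·8}·(+1)^3·(+1)^4 = +1.
v=3: a=3^1·(≡1), b=3^-1·(≡2) mod 3; (1|3)=+1, (2|3)=-1; (−1)^{1·-1·1}·(+1)^-1·(-1)^1 = +1.
v=11: a=11^3·(≡2), b=11^2·(≡9) mod 11; (2|11)=-1, (9|11)=+1; (−1)^{3·2·5}·(-1)^2·(+1)^3 = +1.
v=7: a=7^-2·(≡2), b=7^-2·(≡2) mod 7; (2|7)=+1, (2|7)=+1; (−1)^{-2·-2·3}·(+1)^-2·(+1)^-2 = +1.
v=37: a=37^2·(≡10), b=37^1·(≡19) mod 37; (10|37)=+1, (19|37)=-1; (−1)^{2·1·18}·(+1)^1·(-1)^2 = +1.
v=2: v_2(a)=2, v_2(b)=5; units ≡ 7, 5 (mod 8); ε·ε+αω+βω = 1·0+2·1+5·0 ≡ 0  ⇒  (a,b)_2 = +1.
v=∞: -33 < 0 and -49062 < 0  ⇒  (a,b)_∞ = -1.
v=5: a=5^2·(≡2), b=5^2·(≡2) mod 5; (2|5)=-1, (2|5)=-1; (−1)^{2·2·2}·(-1)^2·(-1)^2 = +1.
v=13: a=13^2·(≡8), b=13^1·(≡12) mod 13; (8|13)=-1, (12|13)=+1; (−1)^{2·1·6}·(-1)^1·(+1)^2 = -1.
|Ram(-33, -49062)| = 2, even; anisotropic at {13, ∞}.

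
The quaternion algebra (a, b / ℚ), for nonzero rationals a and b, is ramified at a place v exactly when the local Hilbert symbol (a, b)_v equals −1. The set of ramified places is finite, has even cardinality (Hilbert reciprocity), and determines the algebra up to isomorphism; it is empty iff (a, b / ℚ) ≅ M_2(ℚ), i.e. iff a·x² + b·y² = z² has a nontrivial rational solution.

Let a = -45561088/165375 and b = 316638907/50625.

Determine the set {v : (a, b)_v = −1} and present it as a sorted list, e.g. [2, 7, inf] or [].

[5, 23]

Mod squares: a ≡ -7395, b ≡ 667. Check v ∈ {∞, 2, 3, 5, 7, 13, 17, 19, 23, 29, 53}.
v=3: a=3^-3·(≡1), b=3^-4·(≡1) mod 3; (1|3)=+1, (1|3)=+1; (−1)^{-3·-4·1}·(+1)^-4·(+1)^-3 = +1.
v=23: a=23^0·(≡19), b=23^1·(≡3) mod 23; (19|23)=-1, (3|23)=+1; (−1)^{0·1·11}·(-1)^1·(+1)^0 = -1.
v=53: a=53^0·(≡10), b=53^2·(≡31) mod 53; (10|53)=+1, (31|53)=-1; (−1)^{0·2·26}·(+1)^2·(-1)^0 = +1.
v=13: a=13^0·(≡6), b=13^2·(≡10) mod 13; (6|13)=-1, (10|13)=+1; (−1)^{0·2·6}·(-1)^2·(+1)^0 = +1.
v=7: a=7^-2·(≡1), b=7^0·(≡4) mod 7; (1|7)=+1, (4|7)=+1; (−1)^{-2·0·3}·(+1)^0·(+1)^-2 = +1.
v=29: a=29^1·(≡7), b=29^1·(≡23) mod 29; (7|29)=+1, (23|29)=+1; (−1)^{1·1·14}·(+1)^1·(+1)^1 = +1.
v=19: a=19^2·(≡10), b=19^0·(≡14) mod 19; (10|19)=-1, (14|19)=-1; (−1)^{2·0·9}·(-1)^0·(-1)^2 = +1.
v=5: a=5^-3·(≡4), b=5^-4·(≡2) mod 5; (4|5)=+1, (2|5)=-1; (−1)^{-3·-4·2}·(+1)^-4·(-1)^-3 = -1.
v=∞: -7395 < 0 and 667 > 0  ⇒  (a,b)_∞ = +1.
v=2: v_2(a)=8, v_2(b)=0; units ≡ 5, 3 (mod 8); ε·ε+αω+βω = 0·1+8·1+0·1 ≡ 0  ⇒  (a,b)_2 = +1.
v=17: a=17^1·(≡14), b=17^0·(≡16) mod 17; (14|17)=-1, (16|17)=+1; (−1)^{1·0·8}·(-1)^0·(+1)^1 = +1.
|Ram(-7395, 667)| = 2, even; anisotropic at {5, 23}.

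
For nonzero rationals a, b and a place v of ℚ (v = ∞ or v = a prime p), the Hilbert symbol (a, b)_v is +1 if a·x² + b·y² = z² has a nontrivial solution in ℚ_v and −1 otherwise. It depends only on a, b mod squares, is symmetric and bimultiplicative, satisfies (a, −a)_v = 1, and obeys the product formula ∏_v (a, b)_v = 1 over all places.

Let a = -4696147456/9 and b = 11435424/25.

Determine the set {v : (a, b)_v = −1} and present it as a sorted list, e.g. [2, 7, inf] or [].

[3, 7, 11, 17]

(a, b) ≡ (-3094, 14586) mod (ℚ^×)²; places V = {2, 3, 5, 7, 11, 13, 17, ∞}.
(a,b)_7: α=3, u≡3; β=2, v≡6 (mod 7); (3|7)=-1, (6|7)=-1; sign (−1)^0·-1^2·-1^3 = -1.
(a,b)_3: α=-2, u≡2; β=1, v≡2 (mod 3); (2|3)=-1, (2|3)=-1; sign (−1)^0·-1^1·-1^-2 = -1.
(a,b)_5: α=0, u≡1; β=-2, v≡4 (mod 5); (1|5)=+1, (4|5)=+1; sign (−1)^0·+1^-2·+1^0 = +1.
(a,b)_11: α=2, u≡6; β=1, v≡6 (mod 11); (6|11)=-1, (6|11)=-1; sign (−1)^0·-1^1·-1^2 = -1.
(a,b)_2: α=9, β=5; u≡5, v≡5 (mod 8); ε(u)ε(v)=0·0, αω(v)=9·1, βω(u)=5·1; sum ≡ 0  ⇒  +1.
(a,b)_17: α=1, u≡11; β=1, v≡2 (mod 17); (11|17)=-1, (2|17)=+1; sign (−1)^0·-1^1·+1^1 = -1.
(a,b)_13: α=1, u≡9; β=1, v≡10 (mod 13); (9|13)=+1, (10|13)=+1; sign (−1)^0·+1^1·+1^1 = +1.
(a,b)_∞: sgn(-3094)=−, sgn(14586)=+, so +1.
|Ram(-3094, 14586)| = 4, even; anisotropic at {3, 7, 11, 17}.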